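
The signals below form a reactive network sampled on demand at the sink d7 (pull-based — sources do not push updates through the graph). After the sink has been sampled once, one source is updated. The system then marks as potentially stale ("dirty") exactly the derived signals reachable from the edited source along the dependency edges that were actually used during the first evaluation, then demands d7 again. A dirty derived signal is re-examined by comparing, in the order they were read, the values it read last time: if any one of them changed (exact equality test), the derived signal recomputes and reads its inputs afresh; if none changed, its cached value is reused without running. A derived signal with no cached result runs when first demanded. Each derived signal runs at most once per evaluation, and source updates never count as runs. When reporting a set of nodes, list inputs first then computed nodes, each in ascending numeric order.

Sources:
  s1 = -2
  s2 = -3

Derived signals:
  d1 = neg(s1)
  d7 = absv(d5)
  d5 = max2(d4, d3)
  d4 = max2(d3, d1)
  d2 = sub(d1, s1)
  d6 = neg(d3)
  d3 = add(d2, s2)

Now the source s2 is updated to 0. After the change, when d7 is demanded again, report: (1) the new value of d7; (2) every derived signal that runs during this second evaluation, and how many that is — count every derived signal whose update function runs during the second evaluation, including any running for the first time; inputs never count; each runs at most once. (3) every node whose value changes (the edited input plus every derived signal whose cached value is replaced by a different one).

Initial pass — values computed on the first demand:
  d1 = neg(-2) = 2
  d2 = sub(2, -2) = 4
  d3 = add(4, -3) = 1
  d4 = max2(1, 2) = 2
  d5 = max2(2, 1) = 2
  d7 = absv(2) = 2

Second demand — change propagation:
  d3: re-runs because s2 -3->0; new result 4.
  d4: re-runs because d3 1->4; new result 4.
  d5: re-runs because d4 2->4; d3 1->4; new result 4.
  d7: re-runs because d5 2->4; new result 4.

d7 now evaluates to 4.
Run set: d3, d4, d5, d7 (4 run).
Changed values: s2, d3, d4, d5, d7.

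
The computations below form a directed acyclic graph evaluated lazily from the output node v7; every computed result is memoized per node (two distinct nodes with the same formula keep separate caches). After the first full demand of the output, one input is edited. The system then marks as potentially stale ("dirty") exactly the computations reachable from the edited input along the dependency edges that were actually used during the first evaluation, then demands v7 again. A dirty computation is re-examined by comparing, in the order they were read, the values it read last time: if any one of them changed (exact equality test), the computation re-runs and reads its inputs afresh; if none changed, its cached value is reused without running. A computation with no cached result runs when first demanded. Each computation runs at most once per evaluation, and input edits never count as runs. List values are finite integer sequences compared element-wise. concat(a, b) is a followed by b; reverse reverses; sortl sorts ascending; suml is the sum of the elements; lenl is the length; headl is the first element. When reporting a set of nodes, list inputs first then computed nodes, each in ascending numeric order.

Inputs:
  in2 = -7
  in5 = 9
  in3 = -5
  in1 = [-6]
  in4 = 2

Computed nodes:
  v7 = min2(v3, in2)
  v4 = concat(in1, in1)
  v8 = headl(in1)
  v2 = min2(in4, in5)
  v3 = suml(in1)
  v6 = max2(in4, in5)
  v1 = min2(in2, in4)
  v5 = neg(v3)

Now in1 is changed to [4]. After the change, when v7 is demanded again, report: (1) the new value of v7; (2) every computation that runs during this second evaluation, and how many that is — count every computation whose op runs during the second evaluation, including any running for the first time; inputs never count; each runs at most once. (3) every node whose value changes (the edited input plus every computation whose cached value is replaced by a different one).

First demand of the output computes:
  v3 = suml([-6]) = -6
  v7 = min2(-6, -7) = -7

After the edit, cleaning proceeds:
  v3: a read changed (in1 [-6]->[4]) — executes, giving 4.
  v7: a read changed (v3 -6->4) — executes, giving -7 — identical to its old value.

Demanding v7 again yields -7.
2 computations run: v3, v7.
The nodes whose values change: in1, v3.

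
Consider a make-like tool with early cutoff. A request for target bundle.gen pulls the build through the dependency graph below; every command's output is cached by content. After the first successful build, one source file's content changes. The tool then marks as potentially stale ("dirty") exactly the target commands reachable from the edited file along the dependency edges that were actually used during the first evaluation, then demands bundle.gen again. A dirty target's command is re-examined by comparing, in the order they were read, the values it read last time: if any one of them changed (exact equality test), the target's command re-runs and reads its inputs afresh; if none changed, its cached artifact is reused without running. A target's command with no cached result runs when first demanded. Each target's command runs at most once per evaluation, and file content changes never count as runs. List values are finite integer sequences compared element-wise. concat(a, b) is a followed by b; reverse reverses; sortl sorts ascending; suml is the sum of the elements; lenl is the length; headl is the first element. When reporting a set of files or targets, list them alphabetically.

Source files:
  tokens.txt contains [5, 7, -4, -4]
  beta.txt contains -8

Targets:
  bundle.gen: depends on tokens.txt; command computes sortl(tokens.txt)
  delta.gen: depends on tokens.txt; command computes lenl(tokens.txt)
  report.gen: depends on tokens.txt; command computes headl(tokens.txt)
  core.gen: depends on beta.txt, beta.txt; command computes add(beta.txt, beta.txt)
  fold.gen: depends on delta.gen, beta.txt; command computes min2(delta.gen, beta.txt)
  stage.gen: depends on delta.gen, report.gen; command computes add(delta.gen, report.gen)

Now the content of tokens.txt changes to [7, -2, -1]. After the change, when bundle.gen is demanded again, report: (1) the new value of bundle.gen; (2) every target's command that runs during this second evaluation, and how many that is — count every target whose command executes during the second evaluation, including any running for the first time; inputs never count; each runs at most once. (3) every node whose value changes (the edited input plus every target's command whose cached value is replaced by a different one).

Demanding bundle.gen again yields [-2, -1, 7].
1 target commands run: bundle.gen.
The nodes whose values change: bundle.gen, tokens.txt.

First demand of the output computes:
  bundle.gen = sortl([5, 7, -4, -4]) = [-4, -4, 5, 7]

After the edit, cleaning proceeds:
  bundle.gen: a read changed (tokens.txt [5, 7, -4, -4]->[7, -2, -1]) — executes, giving [-2, -1, 7].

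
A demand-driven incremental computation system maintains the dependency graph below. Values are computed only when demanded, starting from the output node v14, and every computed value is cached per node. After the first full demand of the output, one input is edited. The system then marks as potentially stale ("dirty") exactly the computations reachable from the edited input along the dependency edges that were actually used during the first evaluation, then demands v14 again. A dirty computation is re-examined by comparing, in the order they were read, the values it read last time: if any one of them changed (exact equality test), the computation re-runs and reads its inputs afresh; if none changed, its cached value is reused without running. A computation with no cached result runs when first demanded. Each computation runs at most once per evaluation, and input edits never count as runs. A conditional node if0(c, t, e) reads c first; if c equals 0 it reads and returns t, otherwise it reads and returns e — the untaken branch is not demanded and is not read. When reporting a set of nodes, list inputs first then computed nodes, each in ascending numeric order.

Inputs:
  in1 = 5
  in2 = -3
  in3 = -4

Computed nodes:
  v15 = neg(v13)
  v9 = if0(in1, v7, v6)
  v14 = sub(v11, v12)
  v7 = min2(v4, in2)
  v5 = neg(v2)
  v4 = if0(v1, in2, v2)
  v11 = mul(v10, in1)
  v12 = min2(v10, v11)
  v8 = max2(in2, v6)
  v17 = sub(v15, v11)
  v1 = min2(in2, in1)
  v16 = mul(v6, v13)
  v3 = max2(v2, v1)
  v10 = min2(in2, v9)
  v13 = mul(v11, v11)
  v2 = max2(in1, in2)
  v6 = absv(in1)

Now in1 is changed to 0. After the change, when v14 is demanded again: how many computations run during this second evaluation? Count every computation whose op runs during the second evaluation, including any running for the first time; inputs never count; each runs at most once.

Computations that run: v1, v2, v4, v7, v9, v10, v11, v12, v14 — 9 in total.
Key observation: a condition flipped, so demand moved to the other branch — v6 is never re-examined.

First evaluation (everything demanded from the output):
  v6 = absv(5) = 5
  v9 = if0(in1=5 -> else branch v6) = 5
  v10 = min2(-3, 5) = -3
  v11 = mul(-3, 5) = -15
  v12 = min2(-3, -15) = -15
  v14 = sub(-15, -15) = 0

Propagation after the edit:
  v1: demanded for the first time — runs, produces -3.
  v2: demanded for the first time — runs, produces 0.
  v4: demanded for the first time — runs, produces 0.
  v6: marked dirty but never re-examined — demand shifted away from it.
  v7: demanded for the first time — runs, produces -3.
  v9: runs — in1 5->0; result -3.
  v10: runs — v9 5->-3; result -3 (same value as before).
  v11: runs — in1 5->0; result 0.
  v12: runs — v11 -15->0; result -3.
  v14: runs — v11 -15->0; v12 -15->-3; result 3.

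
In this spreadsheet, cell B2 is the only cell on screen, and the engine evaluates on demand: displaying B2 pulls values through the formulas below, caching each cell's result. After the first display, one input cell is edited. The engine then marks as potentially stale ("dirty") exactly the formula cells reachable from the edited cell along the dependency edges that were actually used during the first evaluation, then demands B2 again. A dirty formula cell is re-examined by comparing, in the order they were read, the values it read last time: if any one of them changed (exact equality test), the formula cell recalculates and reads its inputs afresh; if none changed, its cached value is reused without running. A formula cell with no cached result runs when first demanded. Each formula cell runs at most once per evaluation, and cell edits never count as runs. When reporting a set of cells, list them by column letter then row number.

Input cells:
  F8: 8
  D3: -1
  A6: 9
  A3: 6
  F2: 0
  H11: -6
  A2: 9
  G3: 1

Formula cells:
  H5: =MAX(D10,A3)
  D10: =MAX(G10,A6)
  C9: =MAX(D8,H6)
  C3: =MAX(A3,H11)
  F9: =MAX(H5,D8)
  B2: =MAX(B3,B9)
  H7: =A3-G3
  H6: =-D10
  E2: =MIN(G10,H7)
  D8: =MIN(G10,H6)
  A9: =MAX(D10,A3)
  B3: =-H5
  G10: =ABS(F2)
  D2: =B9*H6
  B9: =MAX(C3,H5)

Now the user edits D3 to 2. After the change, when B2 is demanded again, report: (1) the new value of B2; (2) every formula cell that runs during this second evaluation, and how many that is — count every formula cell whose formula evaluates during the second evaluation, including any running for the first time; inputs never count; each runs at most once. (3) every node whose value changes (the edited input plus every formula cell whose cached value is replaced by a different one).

B2 now evaluates to 9.
Run set: none (0 run).
Changed values: D3.
The important point: nothing the output needs ever reads D3, so the edit is invisible to it.

Initial pass — values computed on the first demand:
  C3 = MAX(6, -6) = 6
  G10 = ABS(0) = 0
  D10 = MAX(0, 9) = 9
  H5 = MAX(9, 6) = 9
  B3 = -(9) = -9
  B9 = MAX(6, 9) = 9
  B2 = MAX(-9, 9) = 9

Second demand — change propagation:
  no demanded computation ever read D3, so the edit dirties nothing and nothing runs.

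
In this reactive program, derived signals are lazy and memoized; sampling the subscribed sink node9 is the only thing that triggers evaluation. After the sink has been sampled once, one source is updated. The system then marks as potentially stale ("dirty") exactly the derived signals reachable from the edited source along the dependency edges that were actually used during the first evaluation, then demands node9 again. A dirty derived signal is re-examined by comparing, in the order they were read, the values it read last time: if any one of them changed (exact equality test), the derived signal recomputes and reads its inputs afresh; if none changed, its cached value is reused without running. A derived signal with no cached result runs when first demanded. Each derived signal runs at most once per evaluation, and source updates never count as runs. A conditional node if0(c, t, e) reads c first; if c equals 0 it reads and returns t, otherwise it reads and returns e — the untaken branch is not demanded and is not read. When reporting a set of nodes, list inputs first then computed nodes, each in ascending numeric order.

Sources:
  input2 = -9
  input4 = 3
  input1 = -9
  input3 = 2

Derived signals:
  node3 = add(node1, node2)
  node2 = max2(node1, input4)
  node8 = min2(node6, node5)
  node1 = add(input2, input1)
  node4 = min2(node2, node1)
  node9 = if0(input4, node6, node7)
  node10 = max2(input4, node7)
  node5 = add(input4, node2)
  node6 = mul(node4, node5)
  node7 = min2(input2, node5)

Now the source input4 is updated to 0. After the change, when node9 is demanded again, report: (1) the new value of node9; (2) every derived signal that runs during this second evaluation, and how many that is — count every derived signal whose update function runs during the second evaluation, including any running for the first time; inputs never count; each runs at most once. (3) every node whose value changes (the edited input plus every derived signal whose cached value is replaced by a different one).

Demanding node9 again yields 0.
5 derived signals run: node2, node4, node5, node6, node9.
The nodes whose values change: input4, node2, node5, node9.
Note the branch switch — demand abandons node7, which is never re-examined.

First demand of the output computes:
  node1 = add(-9, -9) = -18
  node2 = max2(-18, 3) = 3
  node5 = add(3, 3) = 6
  node7 = min2(-9, 6) = -9
  node9 = if0(input4=3 -> else branch node7) = -9

After the edit, cleaning proceeds:
  node2: a read changed (input4 3->0) — executes, giving 0.
  node4: had never run; runs now, result -18.
  node5: a read changed (input4 3->0; node2 3->0) — executes, giving 0.
  node6: had never run; runs now, result 0.
  node7: stays stale; no demand reaches it after the flip.
  node9: a read changed (input4 3->0) — executes, giving 0.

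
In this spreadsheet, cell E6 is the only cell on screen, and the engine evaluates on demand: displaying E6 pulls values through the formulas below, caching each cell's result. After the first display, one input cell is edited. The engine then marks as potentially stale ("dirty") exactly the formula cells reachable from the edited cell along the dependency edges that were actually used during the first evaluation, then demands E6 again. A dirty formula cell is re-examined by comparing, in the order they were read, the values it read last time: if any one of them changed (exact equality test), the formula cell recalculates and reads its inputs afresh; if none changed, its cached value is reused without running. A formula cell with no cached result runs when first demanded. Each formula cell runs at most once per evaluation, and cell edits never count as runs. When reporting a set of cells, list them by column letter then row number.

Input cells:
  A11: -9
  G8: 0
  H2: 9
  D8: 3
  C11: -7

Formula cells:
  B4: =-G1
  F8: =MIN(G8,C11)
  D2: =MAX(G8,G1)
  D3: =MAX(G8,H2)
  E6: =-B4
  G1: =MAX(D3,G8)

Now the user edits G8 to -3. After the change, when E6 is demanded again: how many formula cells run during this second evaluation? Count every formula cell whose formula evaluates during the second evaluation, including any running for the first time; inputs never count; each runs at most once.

Initial pass — values computed on the first demand:
  D3 = MAX(0, 9) = 9
  G1 = MAX(9, 0) = 9
  B4 = -(9) = -9
  E6 = -(-9) = 9

Second demand — change propagation:
  D3: re-runs because G8 0->-3; new result 9 (unchanged).
  G1: re-runs because G8 0->-3; new result 9 (unchanged).
  B4: re-examined; everything it read last time is the same (G1 unchanged) — cache -9 kept, no run.
  E6: re-examined; everything it read last time is the same (B4 unchanged) — cache 9 kept, no run.

The important point: at B4 every value read last time is unchanged, so the dirty flag clears without a run.

Run set: D3, G1 (2 run).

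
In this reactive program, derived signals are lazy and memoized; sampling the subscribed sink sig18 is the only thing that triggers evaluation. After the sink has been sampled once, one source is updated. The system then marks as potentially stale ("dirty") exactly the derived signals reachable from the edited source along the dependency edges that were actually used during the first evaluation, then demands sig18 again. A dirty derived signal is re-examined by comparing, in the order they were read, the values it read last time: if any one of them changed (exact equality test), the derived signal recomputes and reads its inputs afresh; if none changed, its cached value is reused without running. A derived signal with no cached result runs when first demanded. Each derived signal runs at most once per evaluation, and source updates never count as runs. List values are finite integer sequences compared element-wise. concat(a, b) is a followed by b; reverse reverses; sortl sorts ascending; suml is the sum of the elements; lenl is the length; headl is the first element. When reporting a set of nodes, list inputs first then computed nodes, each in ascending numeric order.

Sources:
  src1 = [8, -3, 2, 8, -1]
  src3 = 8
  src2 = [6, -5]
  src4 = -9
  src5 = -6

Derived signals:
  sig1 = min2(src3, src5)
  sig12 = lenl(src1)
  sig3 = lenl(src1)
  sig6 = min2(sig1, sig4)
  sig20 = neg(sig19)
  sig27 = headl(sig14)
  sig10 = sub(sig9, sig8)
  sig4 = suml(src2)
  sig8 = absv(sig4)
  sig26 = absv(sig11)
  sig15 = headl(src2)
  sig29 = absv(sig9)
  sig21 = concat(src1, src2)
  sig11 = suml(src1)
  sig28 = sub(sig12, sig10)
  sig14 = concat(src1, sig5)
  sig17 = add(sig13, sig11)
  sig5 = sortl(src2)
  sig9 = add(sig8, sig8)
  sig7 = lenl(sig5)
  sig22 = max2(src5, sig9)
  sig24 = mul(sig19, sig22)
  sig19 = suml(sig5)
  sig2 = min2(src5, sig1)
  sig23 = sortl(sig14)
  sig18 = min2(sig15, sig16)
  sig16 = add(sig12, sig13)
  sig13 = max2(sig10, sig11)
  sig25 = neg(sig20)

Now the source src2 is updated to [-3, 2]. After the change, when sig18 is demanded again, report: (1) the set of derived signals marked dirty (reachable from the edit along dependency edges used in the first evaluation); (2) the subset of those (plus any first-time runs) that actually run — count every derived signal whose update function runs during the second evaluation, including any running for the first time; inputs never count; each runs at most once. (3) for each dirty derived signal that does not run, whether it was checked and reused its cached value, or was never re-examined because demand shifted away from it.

The edit dirties: sig4, sig8, sig9, sig10, sig13, sig15, sig16, sig18.
4 derived signals run: sig4, sig8, sig15, sig18.
Cache hits after checking: sig9, sig10, sig13, sig16.
Note where the cutoff bites: sig9 is checked, finds nothing changed, and keeps its cache.

First demand of the output computes:
  sig4 = suml([6, -5]) = 1
  sig8 = absv(1) = 1
  sig9 = add(1, 1) = 2
  sig10 = sub(2, 1) = 1
  sig11 = suml([8, -3, 2, 8, -1]) = 14
  sig12 = lenl([8, -3, 2, 8, -1]) = 5
  sig13 = max2(1, 14) = 14
  sig15 = headl([6, -5]) = 6
  sig16 = add(5, 14) = 19
  sig18 = min2(6, 19) = 6

After the edit, cleaning proceeds:
  sig4: a read changed (src2 [6, -5]->[-3, 2]) — executes, giving -1.
  sig8: a read changed (sig4 1->-1) — executes, giving 1 — identical to its old value.
  sig9: dirty, but its reads are unchanged (sig8 unchanged, sig8 unchanged); cached 2 stands.
  sig10: dirty, but its reads are unchanged (sig9 unchanged, sig8 unchanged); cached 1 stands.
  sig13: dirty, but its reads are unchanged (sig10 unchanged, sig11 unchanged); cached 14 stands.
  sig15: a read changed (src2 [6, -5]->[-3, 2]) — executes, giving -3.
  sig16: dirty, but its reads are unchanged (sig12 unchanged, sig13 unchanged); cached 19 stands.
  sig18: a read changed (sig15 6->-3) — executes, giving -3.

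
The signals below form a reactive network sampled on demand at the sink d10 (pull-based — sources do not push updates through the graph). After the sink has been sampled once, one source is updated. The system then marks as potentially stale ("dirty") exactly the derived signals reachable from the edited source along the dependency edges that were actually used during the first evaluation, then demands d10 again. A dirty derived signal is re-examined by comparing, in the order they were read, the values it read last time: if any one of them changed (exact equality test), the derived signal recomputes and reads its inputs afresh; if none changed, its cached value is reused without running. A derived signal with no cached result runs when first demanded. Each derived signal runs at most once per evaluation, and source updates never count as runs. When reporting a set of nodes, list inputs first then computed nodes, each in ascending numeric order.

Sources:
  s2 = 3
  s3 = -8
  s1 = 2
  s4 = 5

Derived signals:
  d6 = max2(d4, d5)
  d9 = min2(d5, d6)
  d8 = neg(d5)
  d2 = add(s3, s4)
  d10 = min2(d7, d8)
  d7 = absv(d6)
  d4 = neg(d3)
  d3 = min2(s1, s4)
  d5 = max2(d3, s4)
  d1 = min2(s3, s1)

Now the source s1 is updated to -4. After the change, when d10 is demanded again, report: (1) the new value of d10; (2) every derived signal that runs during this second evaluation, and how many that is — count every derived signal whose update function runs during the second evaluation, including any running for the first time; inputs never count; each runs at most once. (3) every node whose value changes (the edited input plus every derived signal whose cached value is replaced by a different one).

Initial pass — values computed on the first demand:
  d3 = min2(2, 5) = 2
  d4 = neg(2) = -2
  d5 = max2(2, 5) = 5
  d6 = max2(-2, 5) = 5
  d7 = absv(5) = 5
  d8 = neg(5) = -5
  d10 = min2(5, -5) = -5

Second demand — change propagation:
  d3: re-runs because s1 2->-4; new result -4.
  d4: re-runs because d3 2->-4; new result 4.
  d5: re-runs because d3 2->-4; new result 5 (unchanged).
  d6: re-runs because d4 -2->4; new result 5 (unchanged).
  d7: re-examined; everything it read last time is the same (d6 unchanged) — cache 5 kept, no run.
  d8: re-examined; everything it read last time is the same (d5 unchanged) — cache -5 kept, no run.
  d10: re-examined; everything it read last time is the same (d7 unchanged, d8 unchanged) — cache -5 kept, no run.

The important point: at d7 every value read last time is unchanged, so the dirty flag clears without a run.

d10 now evaluates to -5.
Run set: d3, d4, d5, d6 (4 run).
Changed values: s1, d3, d4.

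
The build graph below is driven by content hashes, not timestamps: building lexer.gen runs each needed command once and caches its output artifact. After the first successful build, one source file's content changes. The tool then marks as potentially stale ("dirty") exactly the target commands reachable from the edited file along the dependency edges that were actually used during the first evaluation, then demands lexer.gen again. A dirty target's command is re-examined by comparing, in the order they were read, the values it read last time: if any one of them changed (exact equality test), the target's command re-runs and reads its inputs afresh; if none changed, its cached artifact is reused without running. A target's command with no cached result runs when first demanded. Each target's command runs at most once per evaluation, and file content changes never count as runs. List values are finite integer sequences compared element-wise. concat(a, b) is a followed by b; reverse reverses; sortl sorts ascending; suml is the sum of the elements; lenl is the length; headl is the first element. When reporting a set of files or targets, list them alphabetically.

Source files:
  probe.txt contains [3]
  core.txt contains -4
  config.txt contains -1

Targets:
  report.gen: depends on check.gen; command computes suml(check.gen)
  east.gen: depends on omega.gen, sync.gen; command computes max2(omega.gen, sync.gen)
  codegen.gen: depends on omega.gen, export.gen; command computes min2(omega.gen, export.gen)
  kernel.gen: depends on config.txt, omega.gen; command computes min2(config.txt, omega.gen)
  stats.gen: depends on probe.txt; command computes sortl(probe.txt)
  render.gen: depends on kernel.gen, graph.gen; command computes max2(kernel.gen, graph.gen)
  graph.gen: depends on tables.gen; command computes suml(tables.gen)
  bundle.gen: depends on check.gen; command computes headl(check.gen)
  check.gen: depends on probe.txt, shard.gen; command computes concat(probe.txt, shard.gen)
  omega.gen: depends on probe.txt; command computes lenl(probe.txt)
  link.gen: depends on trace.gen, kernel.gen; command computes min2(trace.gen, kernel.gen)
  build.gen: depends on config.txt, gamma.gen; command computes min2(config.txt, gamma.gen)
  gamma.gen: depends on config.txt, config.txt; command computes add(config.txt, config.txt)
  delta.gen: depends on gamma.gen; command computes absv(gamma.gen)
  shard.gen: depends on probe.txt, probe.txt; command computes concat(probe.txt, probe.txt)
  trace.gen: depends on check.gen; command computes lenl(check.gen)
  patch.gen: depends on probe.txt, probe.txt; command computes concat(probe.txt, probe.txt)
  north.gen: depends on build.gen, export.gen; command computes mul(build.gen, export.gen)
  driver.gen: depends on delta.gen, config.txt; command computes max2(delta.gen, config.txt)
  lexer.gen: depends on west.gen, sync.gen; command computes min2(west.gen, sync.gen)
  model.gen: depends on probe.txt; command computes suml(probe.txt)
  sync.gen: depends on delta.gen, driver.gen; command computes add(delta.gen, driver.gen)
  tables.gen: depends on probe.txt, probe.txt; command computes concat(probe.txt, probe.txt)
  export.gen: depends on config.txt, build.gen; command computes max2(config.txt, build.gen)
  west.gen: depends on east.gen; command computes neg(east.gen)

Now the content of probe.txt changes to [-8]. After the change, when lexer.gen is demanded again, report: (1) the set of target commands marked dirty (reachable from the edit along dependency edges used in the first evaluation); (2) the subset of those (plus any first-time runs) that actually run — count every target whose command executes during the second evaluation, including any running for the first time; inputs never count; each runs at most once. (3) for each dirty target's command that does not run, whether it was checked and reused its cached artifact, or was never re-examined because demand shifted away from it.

Initial pass — values computed on the first demand:
  gamma.gen = add(-1, -1) = -2
  delta.gen = absv(-2) = 2
  driver.gen = max2(2, -1) = 2
  omega.gen = lenl([3]) = 1
  sync.gen = add(2, 2) = 4
  east.gen = max2(1, 4) = 4
  west.gen = neg(4) = -4
  lexer.gen = min2(-4, 4) = -4

Second demand — change propagation:
  omega.gen: re-runs because probe.txt [3]->[-8]; new result 1 (unchanged).
  east.gen: re-examined; everything it read last time is the same (omega.gen unchanged, sync.gen unchanged) — cache 4 kept, no run.
  west.gen: re-examined; everything it read last time is the same (east.gen unchanged) — cache -4 kept, no run.
  lexer.gen: re-examined; everything it read last time is the same (west.gen unchanged, sync.gen unchanged) — cache -4 kept, no run.

The important point: omega.gen recomputes to an identical value, and the output ends up unchanged.

Dirty set: east.gen, lexer.gen, omega.gen, west.gen.
Run set: omega.gen (1 run).
Re-examined without running (cache reused): east.gen, lexer.gen, west.gen.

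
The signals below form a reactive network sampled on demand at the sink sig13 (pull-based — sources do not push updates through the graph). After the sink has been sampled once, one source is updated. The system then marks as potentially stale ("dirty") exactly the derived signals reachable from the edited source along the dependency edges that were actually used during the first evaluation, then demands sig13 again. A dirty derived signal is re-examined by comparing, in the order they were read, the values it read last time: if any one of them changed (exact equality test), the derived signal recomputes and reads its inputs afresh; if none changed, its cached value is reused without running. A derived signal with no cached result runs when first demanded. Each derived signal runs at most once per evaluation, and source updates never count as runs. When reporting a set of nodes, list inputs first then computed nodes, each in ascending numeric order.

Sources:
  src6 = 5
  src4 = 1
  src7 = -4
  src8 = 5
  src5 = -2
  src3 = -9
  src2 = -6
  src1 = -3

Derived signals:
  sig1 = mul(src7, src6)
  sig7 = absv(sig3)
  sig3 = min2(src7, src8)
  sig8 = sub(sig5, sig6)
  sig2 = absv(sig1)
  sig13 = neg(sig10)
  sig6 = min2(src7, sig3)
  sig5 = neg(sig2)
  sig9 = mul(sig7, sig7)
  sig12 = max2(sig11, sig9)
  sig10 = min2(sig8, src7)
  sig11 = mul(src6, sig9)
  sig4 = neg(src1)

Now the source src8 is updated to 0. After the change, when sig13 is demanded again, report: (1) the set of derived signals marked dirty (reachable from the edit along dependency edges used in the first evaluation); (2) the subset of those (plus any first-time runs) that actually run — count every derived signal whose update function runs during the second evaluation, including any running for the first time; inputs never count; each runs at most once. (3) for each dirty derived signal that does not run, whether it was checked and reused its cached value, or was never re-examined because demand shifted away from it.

Dirty set: sig3, sig6, sig8, sig10, sig13.
Run set: sig3 (1 run).
Re-examined without running (cache reused): sig6, sig8, sig10, sig13.
The important point: sig3 recomputes to an identical value, and the output ends up unchanged.

Initial pass — values computed on the first demand:
  sig1 = mul(-4, 5) = -20
  sig2 = absv(-20) = 20
  sig3 = min2(-4, 5) = -4
  sig5 = neg(20) = -20
  sig6 = min2(-4, -4) = -4
  sig8 = sub(-20, -4) = -16
  sig10 = min2(-16, -4) = -16
  sig13 = neg(-16) = 16

Second demand — change propagation:
  sig3: re-runs because src8 5->0; new result -4 (unchanged).
  sig6: re-examined; everything it read last time is the same (src7 unchanged, sig3 unchanged) — cache -4 kept, no run.
  sig8: re-examined; everything it read last time is the same (sig5 unchanged, sig6 unchanged) — cache -16 kept, no run.
  sig10: re-examined; everything it read last time is the same (sig8 unchanged, src7 unchanged) — cache -16 kept, no run.
  sig13: re-examined; everything it read last time is the same (sig10 unchanged) — cache 16 kept, no run.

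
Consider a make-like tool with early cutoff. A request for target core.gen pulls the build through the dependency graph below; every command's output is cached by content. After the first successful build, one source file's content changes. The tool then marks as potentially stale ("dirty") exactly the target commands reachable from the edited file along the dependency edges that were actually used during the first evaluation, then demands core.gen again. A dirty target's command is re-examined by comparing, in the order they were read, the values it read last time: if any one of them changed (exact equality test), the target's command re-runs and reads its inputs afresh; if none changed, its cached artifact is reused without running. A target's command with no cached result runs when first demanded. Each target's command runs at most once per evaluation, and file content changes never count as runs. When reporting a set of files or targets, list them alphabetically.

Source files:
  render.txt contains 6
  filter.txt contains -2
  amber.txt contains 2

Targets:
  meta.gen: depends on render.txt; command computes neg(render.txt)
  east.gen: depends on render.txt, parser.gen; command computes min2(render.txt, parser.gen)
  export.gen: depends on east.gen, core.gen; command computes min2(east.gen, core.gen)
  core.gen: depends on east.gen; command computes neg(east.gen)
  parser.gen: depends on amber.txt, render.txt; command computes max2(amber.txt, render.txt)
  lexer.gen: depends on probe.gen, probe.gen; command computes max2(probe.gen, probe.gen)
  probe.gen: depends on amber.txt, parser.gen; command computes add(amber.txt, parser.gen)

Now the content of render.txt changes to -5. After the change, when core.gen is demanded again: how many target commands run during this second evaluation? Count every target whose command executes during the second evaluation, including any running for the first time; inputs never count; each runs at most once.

3 target commands run: core.gen, east.gen, parser.gen.

First demand of the output computes:
  parser.gen = max2(2, 6) = 6
  east.gen = min2(6, 6) = 6
  core.gen = neg(6) = -6

After the edit, cleaning proceeds:
  parser.gen: a read changed (render.txt 6->-5) — executes, giving 2.
  east.gen: a read changed (render.txt 6->-5; parser.gen 6->2) — executes, giving -5.
  core.gen: a read changed (east.gen 6->-5) — executes, giving 5.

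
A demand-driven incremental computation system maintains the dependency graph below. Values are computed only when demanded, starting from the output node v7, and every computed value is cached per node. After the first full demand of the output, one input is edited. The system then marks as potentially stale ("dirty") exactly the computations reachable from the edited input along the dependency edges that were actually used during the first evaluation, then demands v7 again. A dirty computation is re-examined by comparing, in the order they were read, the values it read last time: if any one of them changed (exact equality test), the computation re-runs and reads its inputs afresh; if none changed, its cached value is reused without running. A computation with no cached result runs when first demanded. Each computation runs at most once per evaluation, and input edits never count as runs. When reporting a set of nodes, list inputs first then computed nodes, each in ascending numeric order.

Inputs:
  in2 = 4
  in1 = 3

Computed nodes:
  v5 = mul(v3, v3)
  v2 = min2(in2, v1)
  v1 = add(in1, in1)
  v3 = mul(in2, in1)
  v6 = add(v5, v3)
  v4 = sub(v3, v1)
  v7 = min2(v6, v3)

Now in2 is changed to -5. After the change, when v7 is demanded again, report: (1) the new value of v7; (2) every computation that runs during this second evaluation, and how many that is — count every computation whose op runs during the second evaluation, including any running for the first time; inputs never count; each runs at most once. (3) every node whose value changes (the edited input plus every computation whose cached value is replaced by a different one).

First evaluation (everything demanded from the output):
  v3 = mul(4, 3) = 12
  v5 = mul(12, 12) = 144
  v6 = add(144, 12) = 156
  v7 = min2(156, 12) = 12

Propagation after the edit:
  v3: runs — in2 4->-5; result -15.
  v5: runs — v3 12->-15; v3 12->-15; result 225.
  v6: runs — v5 144->225; v3 12->-15; result 210.
  v7: runs — v6 156->210; v3 12->-15; result -15.

New value of v7: -15.
Computations that run: v3, v5, v6, v7 — 4 in total.
Values that change: in2, v3, v5, v6, v7.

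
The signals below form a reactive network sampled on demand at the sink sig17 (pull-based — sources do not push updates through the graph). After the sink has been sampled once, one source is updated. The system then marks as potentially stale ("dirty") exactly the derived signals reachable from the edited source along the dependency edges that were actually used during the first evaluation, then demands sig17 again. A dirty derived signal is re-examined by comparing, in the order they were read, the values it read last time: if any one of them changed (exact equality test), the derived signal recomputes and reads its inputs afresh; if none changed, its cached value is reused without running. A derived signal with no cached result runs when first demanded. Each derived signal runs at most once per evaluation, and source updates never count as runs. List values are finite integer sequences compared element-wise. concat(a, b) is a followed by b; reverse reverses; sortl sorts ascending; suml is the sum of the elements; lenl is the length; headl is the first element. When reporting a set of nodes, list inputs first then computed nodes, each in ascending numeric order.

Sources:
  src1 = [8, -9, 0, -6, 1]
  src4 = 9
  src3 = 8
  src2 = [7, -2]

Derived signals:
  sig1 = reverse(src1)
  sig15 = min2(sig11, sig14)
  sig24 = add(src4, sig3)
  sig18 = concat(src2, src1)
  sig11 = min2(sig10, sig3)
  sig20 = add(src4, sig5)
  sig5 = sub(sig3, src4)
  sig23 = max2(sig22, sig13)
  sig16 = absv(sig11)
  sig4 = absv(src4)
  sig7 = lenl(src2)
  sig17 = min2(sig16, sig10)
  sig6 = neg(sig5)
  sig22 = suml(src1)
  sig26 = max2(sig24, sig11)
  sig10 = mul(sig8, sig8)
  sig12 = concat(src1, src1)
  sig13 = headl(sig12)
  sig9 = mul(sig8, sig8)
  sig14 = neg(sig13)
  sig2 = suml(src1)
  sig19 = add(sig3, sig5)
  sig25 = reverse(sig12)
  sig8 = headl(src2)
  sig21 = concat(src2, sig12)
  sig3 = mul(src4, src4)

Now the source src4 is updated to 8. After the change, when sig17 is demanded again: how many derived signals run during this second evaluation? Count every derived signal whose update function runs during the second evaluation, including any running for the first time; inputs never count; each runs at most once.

Initial pass — values computed on the first demand:
  sig3 = mul(9, 9) = 81
  sig8 = headl([7, -2]) = 7
  sig10 = mul(7, 7) = 49
  sig11 = min2(49, 81) = 49
  sig16 = absv(49) = 49
  sig17 = min2(49, 49) = 49

Second demand — change propagation:
  sig3: re-runs because src4 9->8; src4 9->8; new result 64.
  sig11: re-runs because sig3 81->64; new result 49 (unchanged).
  sig16: re-examined; everything it read last time is the same (sig11 unchanged) — cache 49 kept, no run.
  sig17: re-examined; everything it read last time is the same (sig16 unchanged, sig10 unchanged) — cache 49 kept, no run.

The important point: sig11 recomputes to an identical value, and the output ends up unchanged.

Run set: sig3, sig11 (2 run).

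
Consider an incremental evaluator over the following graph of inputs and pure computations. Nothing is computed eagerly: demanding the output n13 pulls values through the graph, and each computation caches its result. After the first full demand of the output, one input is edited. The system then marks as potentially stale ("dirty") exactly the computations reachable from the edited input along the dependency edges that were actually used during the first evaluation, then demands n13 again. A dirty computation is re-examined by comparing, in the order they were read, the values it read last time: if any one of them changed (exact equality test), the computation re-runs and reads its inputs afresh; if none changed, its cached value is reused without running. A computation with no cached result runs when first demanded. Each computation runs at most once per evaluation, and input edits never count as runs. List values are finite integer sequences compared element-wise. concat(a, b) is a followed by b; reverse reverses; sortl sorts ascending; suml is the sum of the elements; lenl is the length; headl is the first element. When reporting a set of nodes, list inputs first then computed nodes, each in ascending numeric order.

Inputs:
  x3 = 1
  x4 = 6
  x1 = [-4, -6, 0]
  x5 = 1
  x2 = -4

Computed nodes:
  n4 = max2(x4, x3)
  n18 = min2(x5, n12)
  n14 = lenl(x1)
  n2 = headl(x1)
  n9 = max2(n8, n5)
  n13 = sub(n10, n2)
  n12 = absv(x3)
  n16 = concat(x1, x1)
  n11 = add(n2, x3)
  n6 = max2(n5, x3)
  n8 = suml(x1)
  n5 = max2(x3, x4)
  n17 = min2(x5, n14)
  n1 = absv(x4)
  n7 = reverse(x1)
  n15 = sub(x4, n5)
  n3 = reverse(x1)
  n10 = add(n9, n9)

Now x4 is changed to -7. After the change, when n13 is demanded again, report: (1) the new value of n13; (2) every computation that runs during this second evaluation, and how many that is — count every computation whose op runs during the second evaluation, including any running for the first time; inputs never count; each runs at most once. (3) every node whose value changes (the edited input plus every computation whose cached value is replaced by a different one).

n13 now evaluates to 6.
Run set: n5, n9, n10, n13 (4 run).
Changed values: x4, n5, n9, n10, n13.

Initial pass — values computed on the first demand:
  n2 = headl([-4, -6, 0]) = -4
  n5 = max2(1, 6) = 6
  n8 = suml([-4, -6, 0]) = -10
  n9 = max2(-10, 6) = 6
  n10 = add(6, 6) = 12
  n13 = sub(12, -4) = 16

Second demand — change propagation:
  n5: re-runs because x4 6->-7; new result 1.
  n9: re-runs because n5 6->1; new result 1.
  n10: re-runs because n9 6->1; n9 6->1; new result 2.
  n13: re-runs because n10 12->2; new result 6.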